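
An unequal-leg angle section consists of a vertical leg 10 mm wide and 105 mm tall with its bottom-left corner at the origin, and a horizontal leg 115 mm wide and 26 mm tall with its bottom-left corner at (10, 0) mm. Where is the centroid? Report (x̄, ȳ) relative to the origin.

vertical leg: A = 10 × 105 = 1050.00, centroid at (5.00, 52.50).
horizontal leg: A = 115 × 26 = 2990.00, centroid at (67.50, 13.00).
ΣA = 4040.00 mm², ΣAx̄ = 207075.00 mm³, ΣAȳ = 93995.00 mm³.
x̄ = 207075.00/4040.00 = 51.26 mm; ȳ = 93995.00/4040.00 = 23.27 mm.

x̄ = 51.26 mm, ȳ = 23.27 mm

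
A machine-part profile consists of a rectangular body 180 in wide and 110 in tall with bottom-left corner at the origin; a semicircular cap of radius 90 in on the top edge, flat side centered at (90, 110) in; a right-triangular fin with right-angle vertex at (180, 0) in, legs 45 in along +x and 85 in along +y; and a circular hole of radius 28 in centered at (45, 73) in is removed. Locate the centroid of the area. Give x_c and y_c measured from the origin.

x_c = 99.75 in, y_c = 89.11 in

rectangular body: A = 180 × 110 = 19800.00, centroid at (90.00, 55.00).
semicircular top: A = ½π·90² = 12723.45, centroid at (90.00, 148.20).
triangular fin: A = ½·45·85 = 1912.50, centroid at (195.00, 28.33).
hole: A = −π·28² = -2463.01, centroid at (45.00, 73.00).
ΣA = 31972.94 in²
ΣAx_c = (19800.00)(90.00) + (12723.45)(90.00) + (1912.50)(195.00) + (-2463.01)(45.00) = 3189212.63 in³
ΣAy_c = (19800.00)(55.00) + (12723.45)(148.20) + (1912.50)(28.33) + (-2463.01)(73.00) = 2848967.40 in³
x_c = 3189212.63 / 31972.94 = 99.75 in
y_c = 2848967.40 / 31972.94 = 89.11 in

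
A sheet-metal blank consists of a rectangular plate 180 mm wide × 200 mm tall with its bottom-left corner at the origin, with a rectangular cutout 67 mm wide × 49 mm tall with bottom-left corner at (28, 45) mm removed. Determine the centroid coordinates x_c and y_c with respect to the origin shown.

plate: A = 180 × 200 = 36000.00, centroid at (90.00, 100.00).
hole: A = −(67 × 49) = -3283.00, centroid at (61.50, 69.50).
ΣA = 32717.00 mm², ΣAx_c = 3038095.50 mm³, ΣAy_c = 3371831.50 mm³.
x_c = 3038095.50/32717.00 = 92.86 mm; y_c = 3371831.50/32717.00 = 103.06 mm.

x_c = 92.86 mm, y_c = 103.06 mm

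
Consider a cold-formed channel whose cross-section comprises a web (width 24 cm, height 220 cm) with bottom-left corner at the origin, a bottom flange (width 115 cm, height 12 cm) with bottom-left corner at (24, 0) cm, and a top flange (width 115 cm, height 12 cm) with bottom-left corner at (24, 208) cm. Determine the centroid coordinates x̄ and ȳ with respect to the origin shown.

x̄ = 35.86 cm, ȳ = 110.00 cm

web: A = 24 × 220 = 5280.00, centroid at (12.00, 110.00).
bottom flange: A = 115 × 12 = 1380.00, centroid at (81.50, 6.00).
top flange: A = 115 × 12 = 1380.00, centroid at (81.50, 214.00).
ΣA = 8040.00 cm²
ΣAx̄ = (5280.00)(12.00) + (1380.00)(81.50) + (1380.00)(81.50) = 288300.00 cm³
ΣAȳ = (5280.00)(110.00) + (1380.00)(6.00) + (1380.00)(214.00) = 884400.00 cm³
x̄ = 288300.00 / 8040.00 = 35.86 cm
ȳ = 884400.00 / 8040.00 = 110.00 cm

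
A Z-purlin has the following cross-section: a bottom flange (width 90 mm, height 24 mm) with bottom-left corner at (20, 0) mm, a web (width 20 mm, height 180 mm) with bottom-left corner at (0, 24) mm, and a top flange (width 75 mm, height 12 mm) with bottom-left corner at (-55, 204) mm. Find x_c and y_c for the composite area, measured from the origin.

bottom flange: A = 90 × 24 = 2160.00, centroid at (65.00, 12.00).
web: A = 20 × 180 = 3600.00, centroid at (10.00, 114.00).
top flange: A = 75 × 12 = 900.00, centroid at (-17.50, 210.00).
ΣA = 6660.00 mm², ΣAx_c = 160650.00 mm³, ΣAy_c = 625320.00 mm³.
x_c = 160650.00/6660.00 = 24.12 mm; y_c = 625320.00/6660.00 = 93.89 mm.

x_c = 24.12 mm, y_c = 93.89 mm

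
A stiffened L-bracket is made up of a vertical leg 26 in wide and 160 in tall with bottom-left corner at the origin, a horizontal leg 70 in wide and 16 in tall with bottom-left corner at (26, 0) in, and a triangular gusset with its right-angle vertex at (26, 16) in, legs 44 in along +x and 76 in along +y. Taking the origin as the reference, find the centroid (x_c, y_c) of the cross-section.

x_c = 27.39 in, y_c = 59.10 in

Part | A | x̄ᵢ | ȳᵢ | A·x̄ᵢ | A·ȳᵢ
vertical leg | 4160.00 | 13.00 | 80.00 | 54080.00 | 332800.00
horizontal leg | 1120.00 | 61.00 | 8.00 | 68320.00 | 8960.00
gusset | 1672.00 | 40.67 | 41.33 | 67994.67 | 69109.33
Σ | 6952.00 |  |  | 190394.67 | 410869.33
x_c = 190394.67 / 6952.00 = 27.39 in
y_c = 410869.33 / 6952.00 = 59.10 in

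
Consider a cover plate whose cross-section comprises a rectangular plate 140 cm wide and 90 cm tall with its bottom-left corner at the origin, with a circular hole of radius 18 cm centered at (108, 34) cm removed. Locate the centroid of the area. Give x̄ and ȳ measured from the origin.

x̄ = 66.66 cm, ȳ = 45.97 cm

plate: A = 140 × 90 = 12600.00, centroid at (70.00, 45.00).
hole: A = −π·18² = -1017.88, centroid at (108.00, 34.00).
ΣA = 11582.12 cm², ΣAx̄ = 772069.39 cm³, ΣAȳ = 532392.22 cm³.
x̄ = 772069.39/11582.12 = 66.66 cm; ȳ = 532392.22/11582.12 = 45.97 cm.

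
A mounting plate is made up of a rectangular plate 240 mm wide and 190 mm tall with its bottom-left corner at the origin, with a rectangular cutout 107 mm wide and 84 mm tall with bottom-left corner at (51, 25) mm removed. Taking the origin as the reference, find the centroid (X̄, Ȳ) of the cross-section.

X̄ = 123.81 mm, Ȳ = 101.87 mm

plate: A = 240 × 190 = 45600.00, centroid at (120.00, 95.00).
hole: A = −(107 × 84) = -8988.00, centroid at (104.50, 67.00).
ΣA = 36612.00 mm², ΣAX̄ = 4532754.00 mm³, ΣAȲ = 3729804.00 mm³.
X̄ = 4532754.00/36612.00 = 123.81 mm; Ȳ = 3729804.00/36612.00 = 101.87 mm.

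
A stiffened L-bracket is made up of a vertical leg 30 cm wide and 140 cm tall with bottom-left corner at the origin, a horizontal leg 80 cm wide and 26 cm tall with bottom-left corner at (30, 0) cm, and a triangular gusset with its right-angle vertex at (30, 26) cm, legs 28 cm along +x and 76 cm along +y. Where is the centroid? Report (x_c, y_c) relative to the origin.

x_c = 34.10 cm, y_c = 51.15 cm

vertical leg: A = 30 × 140 = 4200.00, centroid at (15.00, 70.00).
horizontal leg: A = 80 × 26 = 2080.00, centroid at (70.00, 13.00).
gusset: A = ½·28·76 = 1064.00, centroid at (39.33, 51.33).
ΣA = 7344.00 cm²
ΣAx_c = (4200.00)(15.00) + (2080.00)(70.00) + (1064.00)(39.33) = 250450.67 cm³
ΣAy_c = (4200.00)(70.00) + (2080.00)(13.00) + (1064.00)(51.33) = 375658.67 cm³
x_c = 250450.67 / 7344.00 = 34.10 cm
y_c = 375658.67 / 7344.00 = 51.15 cm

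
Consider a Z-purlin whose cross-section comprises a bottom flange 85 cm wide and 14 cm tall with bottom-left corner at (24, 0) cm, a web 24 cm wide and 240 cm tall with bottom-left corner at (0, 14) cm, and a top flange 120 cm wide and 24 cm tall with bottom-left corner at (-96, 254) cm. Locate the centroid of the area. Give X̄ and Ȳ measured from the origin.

Part | A | x̄ᵢ | ȳᵢ | A·x̄ᵢ | A·ȳᵢ
bottom flange | 1190.00 | 66.50 | 7.00 | 79135.00 | 8330.00
web | 5760.00 | 12.00 | 134.00 | 69120.00 | 771840.00
top flange | 2880.00 | -36.00 | 266.00 | -103680.00 | 766080.00
Σ | 9830.00 |  |  | 44575.00 | 1546250.00
X̄ = 44575.00 / 9830.00 = 4.53 cm
Ȳ = 1546250.00 / 9830.00 = 157.30 cm

X̄ = 4.53 cm, Ȳ = 157.30 cm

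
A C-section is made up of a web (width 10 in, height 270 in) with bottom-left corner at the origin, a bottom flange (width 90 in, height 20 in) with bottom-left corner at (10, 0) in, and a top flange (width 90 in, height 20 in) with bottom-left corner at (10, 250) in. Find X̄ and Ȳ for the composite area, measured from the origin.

web: A = 10 × 270 = 2700.00, centroid at (5.00, 135.00).
bottom flange: A = 90 × 20 = 1800.00, centroid at (55.00, 10.00).
top flange: A = 90 × 20 = 1800.00, centroid at (55.00, 260.00).
ΣA = 6300.00 in²
ΣAX̄ = (2700.00)(5.00) + (1800.00)(55.00) + (1800.00)(55.00) = 211500.00 in³
ΣAȲ = (2700.00)(135.00) + (1800.00)(10.00) + (1800.00)(260.00) = 850500.00 in³
X̄ = 211500.00 / 6300.00 = 33.57 in
Ȳ = 850500.00 / 6300.00 = 135.00 in

X̄ = 33.57 in, Ȳ = 135.00 in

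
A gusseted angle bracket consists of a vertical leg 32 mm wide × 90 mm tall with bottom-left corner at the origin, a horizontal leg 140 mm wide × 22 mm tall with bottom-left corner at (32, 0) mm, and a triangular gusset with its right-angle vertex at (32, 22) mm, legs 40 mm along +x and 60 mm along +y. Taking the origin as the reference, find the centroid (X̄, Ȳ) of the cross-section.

vertical leg: A = 32 × 90 = 2880.00, centroid at (16.00, 45.00).
horizontal leg: A = 140 × 22 = 3080.00, centroid at (102.00, 11.00).
gusset: A = ½·40·60 = 1200.00, centroid at (45.33, 42.00).
ΣA = 7160.00 mm², ΣAX̄ = 414640.00 mm³, ΣAȲ = 213880.00 mm³.
X̄ = 414640.00/7160.00 = 57.91 mm; Ȳ = 213880.00/7160.00 = 29.87 mm.

X̄ = 57.91 mm, Ȳ = 29.87 mm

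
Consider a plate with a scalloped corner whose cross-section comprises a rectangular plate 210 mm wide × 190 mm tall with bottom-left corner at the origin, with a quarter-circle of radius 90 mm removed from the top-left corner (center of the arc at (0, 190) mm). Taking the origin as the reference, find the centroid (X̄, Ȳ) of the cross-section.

X̄ = 117.67 mm, Ȳ = 84.23 mm

plate: A = 210 × 190 = 39900.00, centroid at (105.00, 95.00).
removed quarter-circle: A = −¼π·90² = -6361.73, centroid at (38.20, 151.80).
ΣA = 33538.27 mm², ΣAX̄ = 3946500.00 mm³, ΣAȲ = 2824772.23 mm³.
X̄ = 3946500.00/33538.27 = 117.67 mm; Ȳ = 2824772.23/33538.27 = 84.23 mm.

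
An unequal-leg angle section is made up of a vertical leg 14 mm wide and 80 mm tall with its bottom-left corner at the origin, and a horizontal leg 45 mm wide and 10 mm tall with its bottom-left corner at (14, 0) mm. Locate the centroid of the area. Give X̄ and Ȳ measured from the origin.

X̄ = 15.46 mm, Ȳ = 29.97 mm

Part | A | x̄ᵢ | ȳᵢ | A·x̄ᵢ | A·ȳᵢ
vertical leg | 1120.00 | 7.00 | 40.00 | 7840.00 | 44800.00
horizontal leg | 450.00 | 36.50 | 5.00 | 16425.00 | 2250.00
Σ | 1570.00 |  |  | 24265.00 | 47050.00
X̄ = 24265.00 / 1570.00 = 15.46 mm
Ȳ = 47050.00 / 1570.00 = 29.97 mm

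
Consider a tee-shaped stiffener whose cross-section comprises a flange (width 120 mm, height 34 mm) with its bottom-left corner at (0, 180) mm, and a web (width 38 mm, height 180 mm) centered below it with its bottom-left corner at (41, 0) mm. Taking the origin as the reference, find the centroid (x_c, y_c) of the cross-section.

web: A = 38 × 180 = 6840.00, centroid at (60.00, 90.00).
flange: A = 120 × 34 = 4080.00, centroid at (60.00, 197.00).
ΣA = 10920.00 mm²
ΣAx_c = (6840.00)(60.00) + (4080.00)(60.00) = 655200.00 mm³
ΣAy_c = (6840.00)(90.00) + (4080.00)(197.00) = 1419360.00 mm³
x_c = 655200.00 / 10920.00 = 60.00 mm
y_c = 1419360.00 / 10920.00 = 129.98 mm

x_c = 60.00 mm, y_c = 129.98 mm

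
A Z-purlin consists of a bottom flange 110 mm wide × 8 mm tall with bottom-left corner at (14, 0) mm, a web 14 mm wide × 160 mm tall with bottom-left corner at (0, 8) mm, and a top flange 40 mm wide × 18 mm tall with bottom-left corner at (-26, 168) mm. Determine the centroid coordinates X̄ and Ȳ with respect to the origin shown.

X̄ = 18.77 mm, Ȳ = 85.44 mm

bottom flange: A = 110 × 8 = 880.00, centroid at (69.00, 4.00).
web: A = 14 × 160 = 2240.00, centroid at (7.00, 88.00).
top flange: A = 40 × 18 = 720.00, centroid at (-6.00, 177.00).
ΣA = 3840.00 mm², ΣAX̄ = 72080.00 mm³, ΣAȲ = 328080.00 mm³.
X̄ = 72080.00/3840.00 = 18.77 mm; Ȳ = 328080.00/3840.00 = 85.44 mm.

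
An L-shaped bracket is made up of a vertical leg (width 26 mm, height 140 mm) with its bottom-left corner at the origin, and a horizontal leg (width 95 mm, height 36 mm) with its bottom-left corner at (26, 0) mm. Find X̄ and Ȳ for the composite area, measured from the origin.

vertical leg: A = 26 × 140 = 3640.00, centroid at (13.00, 70.00).
horizontal leg: A = 95 × 36 = 3420.00, centroid at (73.50, 18.00).
ΣA = 7060.00 mm², ΣAX̄ = 298690.00 mm³, ΣAȲ = 316360.00 mm³.
X̄ = 298690.00/7060.00 = 42.31 mm; Ȳ = 316360.00/7060.00 = 44.81 mm.

X̄ = 42.31 mm, Ȳ = 44.81 mm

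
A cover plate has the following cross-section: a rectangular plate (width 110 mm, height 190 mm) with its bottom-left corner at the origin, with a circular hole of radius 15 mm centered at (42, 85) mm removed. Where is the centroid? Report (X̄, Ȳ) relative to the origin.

Part | A | x̄ᵢ | ȳᵢ | A·x̄ᵢ | A·ȳᵢ
plate | 20900.00 | 55.00 | 95.00 | 1149500.00 | 1985500.00
hole | -706.86 | 42.00 | 85.00 | -29688.05 | -60082.96
Σ | 20193.14 |  |  | 1119811.95 | 1925417.04
X̄ = 1119811.95 / 20193.14 = 55.46 mm
Ȳ = 1925417.04 / 20193.14 = 95.35 mm

X̄ = 55.46 mm, Ȳ = 95.35 mm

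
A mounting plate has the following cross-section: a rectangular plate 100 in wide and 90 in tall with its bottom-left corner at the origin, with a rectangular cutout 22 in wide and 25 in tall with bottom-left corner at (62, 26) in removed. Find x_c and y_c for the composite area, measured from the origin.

plate: A = 100 × 90 = 9000.00, centroid at (50.00, 45.00).
hole: A = −(22 × 25) = -550.00, centroid at (73.00, 38.50).
ΣA = 8450.00 in²
ΣAx_c = (9000.00)(50.00) + (-550.00)(73.00) = 409850.00 in³
ΣAy_c = (9000.00)(45.00) + (-550.00)(38.50) = 383825.00 in³
x_c = 409850.00 / 8450.00 = 48.50 in
y_c = 383825.00 / 8450.00 = 45.42 in

x_c = 48.50 in, y_c = 45.42 in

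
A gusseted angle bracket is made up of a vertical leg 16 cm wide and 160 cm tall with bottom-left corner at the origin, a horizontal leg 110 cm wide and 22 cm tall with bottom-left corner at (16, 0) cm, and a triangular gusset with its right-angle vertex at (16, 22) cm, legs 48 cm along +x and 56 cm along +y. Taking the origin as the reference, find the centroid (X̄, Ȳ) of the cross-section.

X̄ = 37.21 cm, Ȳ = 45.24 cm

Part | A | x̄ᵢ | ȳᵢ | A·x̄ᵢ | A·ȳᵢ
vertical leg | 2560.00 | 8.00 | 80.00 | 20480.00 | 204800.00
horizontal leg | 2420.00 | 71.00 | 11.00 | 171820.00 | 26620.00
gusset | 1344.00 | 32.00 | 40.67 | 43008.00 | 54656.00
Σ | 6324.00 |  |  | 235308.00 | 286076.00
X̄ = 235308.00 / 6324.00 = 37.21 cm
Ȳ = 286076.00 / 6324.00 = 45.24 cm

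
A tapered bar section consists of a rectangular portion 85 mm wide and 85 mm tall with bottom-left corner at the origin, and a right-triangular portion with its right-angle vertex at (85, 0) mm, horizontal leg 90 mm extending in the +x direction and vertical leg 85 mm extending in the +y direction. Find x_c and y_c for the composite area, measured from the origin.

Part | A | x̄ᵢ | ȳᵢ | A·x̄ᵢ | A·ȳᵢ
rectangular portion | 7225.00 | 42.50 | 42.50 | 307062.50 | 307062.50
triangular portion | 3825.00 | 115.00 | 28.33 | 439875.00 | 108375.00
Σ | 11050.00 |  |  | 746937.50 | 415437.50
x_c = 746937.50 / 11050.00 = 67.60 mm
y_c = 415437.50 / 11050.00 = 37.60 mm

x_c = 67.60 mm, y_c = 37.60 mm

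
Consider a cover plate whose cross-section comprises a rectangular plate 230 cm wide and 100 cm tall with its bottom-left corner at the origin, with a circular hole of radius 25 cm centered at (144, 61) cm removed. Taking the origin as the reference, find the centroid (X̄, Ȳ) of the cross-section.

X̄ = 112.29 cm, Ȳ = 48.97 cm

plate: A = 230 × 100 = 23000.00, centroid at (115.00, 50.00).
hole: A = −π·25² = -1963.50, centroid at (144.00, 61.00).
ΣA = 21036.50 cm²
ΣAX̄ = (23000.00)(115.00) + (-1963.50)(144.00) = 2362256.66 cm³
ΣAȲ = (23000.00)(50.00) + (-1963.50)(61.00) = 1030226.78 cm³
X̄ = 2362256.66 / 21036.50 = 112.29 cm
Ȳ = 1030226.78 / 21036.50 = 48.97 cm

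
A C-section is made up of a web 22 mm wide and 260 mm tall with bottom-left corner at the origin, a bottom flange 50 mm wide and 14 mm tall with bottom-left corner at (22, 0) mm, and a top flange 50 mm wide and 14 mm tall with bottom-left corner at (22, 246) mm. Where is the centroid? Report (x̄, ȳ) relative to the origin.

x̄ = 18.08 mm, ȳ = 130.00 mm

Part | A | x̄ᵢ | ȳᵢ | A·x̄ᵢ | A·ȳᵢ
web | 5720.00 | 11.00 | 130.00 | 62920.00 | 743600.00
bottom flange | 700.00 | 47.00 | 7.00 | 32900.00 | 4900.00
top flange | 700.00 | 47.00 | 253.00 | 32900.00 | 177100.00
Σ | 7120.00 |  |  | 128720.00 | 925600.00
x̄ = 128720.00 / 7120.00 = 18.08 mm
ȳ = 925600.00 / 7120.00 = 130.00 mm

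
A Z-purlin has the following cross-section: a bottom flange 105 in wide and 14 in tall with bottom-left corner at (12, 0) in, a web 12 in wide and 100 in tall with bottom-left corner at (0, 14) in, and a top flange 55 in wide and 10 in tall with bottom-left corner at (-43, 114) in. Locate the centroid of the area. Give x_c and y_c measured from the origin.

Part | A | x̄ᵢ | ȳᵢ | A·x̄ᵢ | A·ȳᵢ
bottom flange | 1470.00 | 64.50 | 7.00 | 94815.00 | 10290.00
web | 1200.00 | 6.00 | 64.00 | 7200.00 | 76800.00
top flange | 550.00 | -15.50 | 119.00 | -8525.00 | 65450.00
Σ | 3220.00 |  |  | 93490.00 | 152540.00
x_c = 93490.00 / 3220.00 = 29.03 in
y_c = 152540.00 / 3220.00 = 47.37 in

x_c = 29.03 in, y_c = 47.37 in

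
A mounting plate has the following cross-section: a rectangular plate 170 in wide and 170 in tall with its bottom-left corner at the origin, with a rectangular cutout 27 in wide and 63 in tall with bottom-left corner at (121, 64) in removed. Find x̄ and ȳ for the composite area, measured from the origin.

x̄ = 81.90 in, ȳ = 84.34 in

Part | A | x̄ᵢ | ȳᵢ | A·x̄ᵢ | A·ȳᵢ
plate | 28900.00 | 85.00 | 85.00 | 2456500.00 | 2456500.00
hole | -1701.00 | 134.50 | 95.50 | -228784.50 | -162445.50
Σ | 27199.00 |  |  | 2227715.50 | 2294054.50
x̄ = 2227715.50 / 27199.00 = 81.90 in
ȳ = 2294054.50 / 27199.00 = 84.34 in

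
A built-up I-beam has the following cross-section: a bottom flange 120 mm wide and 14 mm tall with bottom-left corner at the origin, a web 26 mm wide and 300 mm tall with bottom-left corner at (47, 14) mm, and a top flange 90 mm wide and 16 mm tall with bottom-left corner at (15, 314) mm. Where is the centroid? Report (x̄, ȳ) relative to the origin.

x̄ = 60.00 mm, ȳ = 160.68 mm

bottom flange: A = 120 × 14 = 1680.00, centroid at (60.00, 7.00).
web: A = 26 × 300 = 7800.00, centroid at (60.00, 164.00).
top flange: A = 90 × 16 = 1440.00, centroid at (60.00, 322.00).
ΣA = 10920.00 mm², ΣAx̄ = 655200.00 mm³, ΣAȳ = 1754640.00 mm³.
x̄ = 655200.00/10920.00 = 60.00 mm; ȳ = 1754640.00/10920.00 = 160.68 mm.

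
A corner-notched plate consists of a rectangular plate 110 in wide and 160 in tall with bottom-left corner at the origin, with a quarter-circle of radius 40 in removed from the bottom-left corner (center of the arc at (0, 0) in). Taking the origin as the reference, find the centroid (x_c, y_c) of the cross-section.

Part | A | x̄ᵢ | ȳᵢ | A·x̄ᵢ | A·ȳᵢ
plate | 17600.00 | 55.00 | 80.00 | 968000.00 | 1408000.00
removed quarter-circle | -1256.64 | 16.98 | 16.98 | -21333.33 | -21333.33
Σ | 16343.36 |  |  | 946666.67 | 1386666.67
x_c = 946666.67 / 16343.36 = 57.92 in
y_c = 1386666.67 / 16343.36 = 84.85 in

x_c = 57.92 in, y_c = 84.85 in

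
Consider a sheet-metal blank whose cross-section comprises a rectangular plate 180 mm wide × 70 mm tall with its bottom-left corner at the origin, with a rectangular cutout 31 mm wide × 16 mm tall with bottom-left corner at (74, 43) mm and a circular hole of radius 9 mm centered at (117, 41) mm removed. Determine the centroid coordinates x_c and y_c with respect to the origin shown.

x_c = 89.44 mm, y_c = 34.20 mm

Part | A | x̄ᵢ | ȳᵢ | A·x̄ᵢ | A·ȳᵢ
plate | 12600.00 | 90.00 | 35.00 | 1134000.00 | 441000.00
hole 1 | -496.00 | 89.50 | 51.00 | -44392.00 | -25296.00
hole 2 | -254.47 | 117.00 | 41.00 | -29772.87 | -10433.23
Σ | 11849.53 |  |  | 1059835.13 | 405270.77
x_c = 1059835.13 / 11849.53 = 89.44 mm
y_c = 405270.77 / 11849.53 = 34.20 mm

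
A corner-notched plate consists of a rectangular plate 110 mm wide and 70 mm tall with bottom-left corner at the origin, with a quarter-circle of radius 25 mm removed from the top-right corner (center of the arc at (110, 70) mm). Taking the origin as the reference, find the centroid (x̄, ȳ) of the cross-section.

x̄ = 51.98 mm, ȳ = 33.34 mm

plate: A = 110 × 70 = 7700.00, centroid at (55.00, 35.00).
removed quarter-circle: A = −¼π·25² = -490.87, centroid at (99.39, 59.39).
ΣA = 7209.13 mm², ΣAx̄ = 374712.21 mm³, ΣAȳ = 240347.16 mm³.
x̄ = 374712.21/7209.13 = 51.98 mm; ȳ = 240347.16/7209.13 = 33.34 mm.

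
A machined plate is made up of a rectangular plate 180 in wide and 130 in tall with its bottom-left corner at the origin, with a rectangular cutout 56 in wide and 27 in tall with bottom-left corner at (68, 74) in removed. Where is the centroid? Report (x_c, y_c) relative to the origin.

plate: A = 180 × 130 = 23400.00, centroid at (90.00, 65.00).
hole: A = −(56 × 27) = -1512.00, centroid at (96.00, 87.50).
ΣA = 21888.00 in²
ΣAx_c = (23400.00)(90.00) + (-1512.00)(96.00) = 1960848.00 in³
ΣAy_c = (23400.00)(65.00) + (-1512.00)(87.50) = 1388700.00 in³
x_c = 1960848.00 / 21888.00 = 89.59 in
y_c = 1388700.00 / 21888.00 = 63.45 in

x_c = 89.59 in, y_c = 63.45 in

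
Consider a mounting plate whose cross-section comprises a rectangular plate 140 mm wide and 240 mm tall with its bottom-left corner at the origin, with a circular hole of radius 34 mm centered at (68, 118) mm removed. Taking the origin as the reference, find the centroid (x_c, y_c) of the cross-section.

x_c = 70.24 mm, y_c = 120.24 mm

Part | A | x̄ᵢ | ȳᵢ | A·x̄ᵢ | A·ȳᵢ
plate | 33600.00 | 70.00 | 120.00 | 2352000.00 | 4032000.00
hole | -3631.68 | 68.00 | 118.00 | -246954.32 | -428538.37
Σ | 29968.32 |  |  | 2105045.68 | 3603461.63
x_c = 2105045.68 / 29968.32 = 70.24 mm
y_c = 3603461.63 / 29968.32 = 120.24 mm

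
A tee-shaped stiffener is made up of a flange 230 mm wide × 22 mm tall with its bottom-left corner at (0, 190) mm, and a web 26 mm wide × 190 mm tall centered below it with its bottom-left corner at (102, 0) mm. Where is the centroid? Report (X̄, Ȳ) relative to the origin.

web: A = 26 × 190 = 4940.00, centroid at (115.00, 95.00).
flange: A = 230 × 22 = 5060.00, centroid at (115.00, 201.00).
ΣA = 10000.00 mm²
ΣAX̄ = (4940.00)(115.00) + (5060.00)(115.00) = 1150000.00 mm³
ΣAȲ = (4940.00)(95.00) + (5060.00)(201.00) = 1486360.00 mm³
X̄ = 1150000.00 / 10000.00 = 115.00 mm
Ȳ = 1486360.00 / 10000.00 = 148.64 mm

X̄ = 115.00 mm, Ȳ = 148.64 mm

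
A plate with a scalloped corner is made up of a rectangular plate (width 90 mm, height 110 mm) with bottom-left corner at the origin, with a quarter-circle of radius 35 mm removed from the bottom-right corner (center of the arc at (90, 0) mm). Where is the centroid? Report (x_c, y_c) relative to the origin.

x_c = 41.76 mm, y_c = 59.32 mm

Part | A | x̄ᵢ | ȳᵢ | A·x̄ᵢ | A·ȳᵢ
plate | 9900.00 | 45.00 | 55.00 | 445500.00 | 544500.00
removed quarter-circle | -962.11 | 75.15 | 14.85 | -72298.48 | -14291.67
Σ | 8937.89 |  |  | 373201.52 | 530208.33
x_c = 373201.52 / 8937.89 = 41.76 mm
y_c = 530208.33 / 8937.89 = 59.32 mm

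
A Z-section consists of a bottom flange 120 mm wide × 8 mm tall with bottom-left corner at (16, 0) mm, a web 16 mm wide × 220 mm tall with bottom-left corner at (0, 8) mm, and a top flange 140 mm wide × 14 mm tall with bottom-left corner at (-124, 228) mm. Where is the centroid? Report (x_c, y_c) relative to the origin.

bottom flange: A = 120 × 8 = 960.00, centroid at (76.00, 4.00).
web: A = 16 × 220 = 3520.00, centroid at (8.00, 118.00).
top flange: A = 140 × 14 = 1960.00, centroid at (-54.00, 235.00).
ΣA = 6440.00 mm²
ΣAx_c = (960.00)(76.00) + (3520.00)(8.00) + (1960.00)(-54.00) = -4720.00 mm³
ΣAy_c = (960.00)(4.00) + (3520.00)(118.00) + (1960.00)(235.00) = 879800.00 mm³
x_c = -4720.00 / 6440.00 = -0.73 mm
y_c = 879800.00 / 6440.00 = 136.61 mm

x_c = -0.73 mm, y_c = 136.61 mm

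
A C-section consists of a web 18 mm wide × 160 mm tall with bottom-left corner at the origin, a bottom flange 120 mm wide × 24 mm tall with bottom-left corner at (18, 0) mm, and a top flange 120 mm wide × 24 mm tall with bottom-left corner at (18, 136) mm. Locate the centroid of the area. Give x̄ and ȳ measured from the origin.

x̄ = 55.00 mm, ȳ = 80.00 mm

Part | A | x̄ᵢ | ȳᵢ | A·x̄ᵢ | A·ȳᵢ
web | 2880.00 | 9.00 | 80.00 | 25920.00 | 230400.00
bottom flange | 2880.00 | 78.00 | 12.00 | 224640.00 | 34560.00
top flange | 2880.00 | 78.00 | 148.00 | 224640.00 | 426240.00
Σ | 8640.00 |  |  | 475200.00 | 691200.00
x̄ = 475200.00 / 8640.00 = 55.00 mm
ȳ = 691200.00 / 8640.00 = 80.00 mm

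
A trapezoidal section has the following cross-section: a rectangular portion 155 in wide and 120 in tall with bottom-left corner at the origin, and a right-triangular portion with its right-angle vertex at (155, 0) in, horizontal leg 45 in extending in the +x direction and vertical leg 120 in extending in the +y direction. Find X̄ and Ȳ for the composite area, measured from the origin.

rectangular portion: A = 155 × 120 = 18600.00, centroid at (77.50, 60.00).
triangular portion: A = ½·45·120 = 2700.00, centroid at (170.00, 40.00).
ΣA = 21300.00 in²
ΣAX̄ = (18600.00)(77.50) + (2700.00)(170.00) = 1900500.00 in³
ΣAȲ = (18600.00)(60.00) + (2700.00)(40.00) = 1224000.00 in³
X̄ = 1900500.00 / 21300.00 = 89.23 in
Ȳ = 1224000.00 / 21300.00 = 57.46 in

X̄ = 89.23 in, Ȳ = 57.46 in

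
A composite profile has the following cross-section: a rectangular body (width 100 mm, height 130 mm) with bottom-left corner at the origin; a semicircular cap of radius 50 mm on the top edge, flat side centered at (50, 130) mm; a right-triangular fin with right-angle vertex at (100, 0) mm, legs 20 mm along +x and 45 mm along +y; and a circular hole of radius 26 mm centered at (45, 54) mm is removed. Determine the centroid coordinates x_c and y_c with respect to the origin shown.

x_c = 52.37 mm, y_c = 87.25 mm

rectangular body: A = 100 × 130 = 13000.00, centroid at (50.00, 65.00).
semicircular top: A = ½π·50² = 3926.99, centroid at (50.00, 151.22).
triangular fin: A = ½·20·45 = 450.00, centroid at (106.67, 15.00).
hole: A = −π·26² = -2123.72, centroid at (45.00, 54.00).
ΣA = 15253.27 mm², ΣAx_c = 798782.29 mm³, ΣAy_c = 1330911.44 mm³.
x_c = 798782.29/15253.27 = 52.37 mm; y_c = 1330911.44/15253.27 = 87.25 mm.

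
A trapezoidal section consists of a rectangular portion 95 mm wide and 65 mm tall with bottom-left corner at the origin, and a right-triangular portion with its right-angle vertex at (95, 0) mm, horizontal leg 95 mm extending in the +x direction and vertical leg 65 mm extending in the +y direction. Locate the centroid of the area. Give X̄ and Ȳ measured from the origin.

Part | A | x̄ᵢ | ȳᵢ | A·x̄ᵢ | A·ȳᵢ
rectangular portion | 6175.00 | 47.50 | 32.50 | 293312.50 | 200687.50
triangular portion | 3087.50 | 126.67 | 21.67 | 391083.33 | 66895.83
Σ | 9262.50 |  |  | 684395.83 | 267583.33
X̄ = 684395.83 / 9262.50 = 73.89 mm
Ȳ = 267583.33 / 9262.50 = 28.89 mm

X̄ = 73.89 mm, Ȳ = 28.89 mm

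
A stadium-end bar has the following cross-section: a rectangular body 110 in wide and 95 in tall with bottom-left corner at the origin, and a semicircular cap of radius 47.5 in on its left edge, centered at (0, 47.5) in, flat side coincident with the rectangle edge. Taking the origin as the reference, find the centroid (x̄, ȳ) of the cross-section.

x̄ = 35.97 in, ȳ = 47.50 in

Part | A | x̄ᵢ | ȳᵢ | A·x̄ᵢ | A·ȳᵢ
rectangular body | 10450.00 | 55.00 | 47.50 | 574750.00 | 496375.00
semicircular end | 3544.11 | -20.16 | 47.50 | -71447.92 | 168345.19
Σ | 13994.11 |  |  | 503302.08 | 664720.19
x̄ = 503302.08 / 13994.11 = 35.97 in
ȳ = 664720.19 / 13994.11 = 47.50 in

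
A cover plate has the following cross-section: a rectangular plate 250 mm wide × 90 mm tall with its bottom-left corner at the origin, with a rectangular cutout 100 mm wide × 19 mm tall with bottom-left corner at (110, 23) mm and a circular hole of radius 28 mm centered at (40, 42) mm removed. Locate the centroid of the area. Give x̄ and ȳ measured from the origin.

x̄ = 132.88 mm, ȳ = 46.72 mm

Part | A | x̄ᵢ | ȳᵢ | A·x̄ᵢ | A·ȳᵢ
plate | 22500.00 | 125.00 | 45.00 | 2812500.00 | 1012500.00
hole 1 | -1900.00 | 160.00 | 32.50 | -304000.00 | -61750.00
hole 2 | -2463.01 | 40.00 | 42.00 | -98520.35 | -103446.36
Σ | 18136.99 |  |  | 2409979.65 | 847303.64
x̄ = 2409979.65 / 18136.99 = 132.88 mm
ȳ = 847303.64 / 18136.99 = 46.72 mm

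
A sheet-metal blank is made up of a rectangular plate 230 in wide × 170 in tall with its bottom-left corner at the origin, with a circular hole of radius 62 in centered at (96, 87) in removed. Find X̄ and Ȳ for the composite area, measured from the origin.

X̄ = 123.49 in, Ȳ = 84.11 in

Part | A | x̄ᵢ | ȳᵢ | A·x̄ᵢ | A·ȳᵢ
plate | 39100.00 | 115.00 | 85.00 | 4496500.00 | 3323500.00
hole | -12076.28 | 96.00 | 87.00 | -1159323.09 | -1050636.55
Σ | 27023.72 |  |  | 3337176.91 | 2272863.45
X̄ = 3337176.91 / 27023.72 = 123.49 in
Ȳ = 2272863.45 / 27023.72 = 84.11 in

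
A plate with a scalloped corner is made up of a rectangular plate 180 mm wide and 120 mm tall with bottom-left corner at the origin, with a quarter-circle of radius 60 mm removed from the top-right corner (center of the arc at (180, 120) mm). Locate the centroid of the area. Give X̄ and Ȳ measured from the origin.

X̄ = 80.28 mm, Ȳ = 54.80 mm

plate: A = 180 × 120 = 21600.00, centroid at (90.00, 60.00).
removed quarter-circle: A = −¼π·60² = -2827.43, centroid at (154.54, 94.54).
ΣA = 18772.57 mm², ΣAX̄ = 1507061.99 mm³, ΣAȲ = 1028707.99 mm³.
X̄ = 1507061.99/18772.57 = 80.28 mm; Ȳ = 1028707.99/18772.57 = 54.80 mm.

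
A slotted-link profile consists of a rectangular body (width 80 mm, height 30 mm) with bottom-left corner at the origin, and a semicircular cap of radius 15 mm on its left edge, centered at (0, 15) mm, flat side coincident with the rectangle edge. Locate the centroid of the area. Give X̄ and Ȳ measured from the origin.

X̄ = 34.05 mm, Ȳ = 15.00 mm

Part | A | x̄ᵢ | ȳᵢ | A·x̄ᵢ | A·ȳᵢ
rectangular body | 2400.00 | 40.00 | 15.00 | 96000.00 | 36000.00
semicircular end | 353.43 | -6.37 | 15.00 | -2250.00 | 5301.44
Σ | 2753.43 |  |  | 93750.00 | 41301.44
X̄ = 93750.00 / 2753.43 = 34.05 mm
Ȳ = 41301.44 / 2753.43 = 15.00 mm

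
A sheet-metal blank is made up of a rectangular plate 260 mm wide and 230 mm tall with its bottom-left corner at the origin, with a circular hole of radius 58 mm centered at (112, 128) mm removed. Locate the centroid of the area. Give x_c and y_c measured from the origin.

plate: A = 260 × 230 = 59800.00, centroid at (130.00, 115.00).
hole: A = −π·58² = -10568.32, centroid at (112.00, 128.00).
ΣA = 49231.68 mm²
ΣAx_c = (59800.00)(130.00) + (-10568.32)(112.00) = 6590348.42 mm³
ΣAy_c = (59800.00)(115.00) + (-10568.32)(128.00) = 5524255.34 mm³
x_c = 6590348.42 / 49231.68 = 133.86 mm
y_c = 5524255.34 / 49231.68 = 112.21 mm

x_c = 133.86 mm, y_c = 112.21 mm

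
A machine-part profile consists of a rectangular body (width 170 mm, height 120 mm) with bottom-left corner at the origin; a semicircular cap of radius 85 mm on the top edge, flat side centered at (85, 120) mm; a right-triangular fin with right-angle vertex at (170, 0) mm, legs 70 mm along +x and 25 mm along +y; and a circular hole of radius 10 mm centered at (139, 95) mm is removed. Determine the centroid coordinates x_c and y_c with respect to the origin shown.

rectangular body: A = 170 × 120 = 20400.00, centroid at (85.00, 60.00).
semicircular top: A = ½π·85² = 11349.00, centroid at (85.00, 156.08).
triangular fin: A = ½·70·25 = 875.00, centroid at (193.33, 8.33).
hole: A = −π·10² = -314.16, centroid at (139.00, 95.00).
ΣA = 32309.84 mm²
ΣAx_c = (20400.00)(85.00) + (11349.00)(85.00) + (875.00)(193.33) + (-314.16)(139.00) = 2824163.82 mm³
ΣAy_c = (20400.00)(60.00) + (11349.00)(156.08) + (875.00)(8.33) + (-314.16)(95.00) = 2972743.62 mm³
x_c = 2824163.82 / 32309.84 = 87.41 mm
y_c = 2972743.62 / 32309.84 = 92.01 mm

x_c = 87.41 mm, y_c = 92.01 mm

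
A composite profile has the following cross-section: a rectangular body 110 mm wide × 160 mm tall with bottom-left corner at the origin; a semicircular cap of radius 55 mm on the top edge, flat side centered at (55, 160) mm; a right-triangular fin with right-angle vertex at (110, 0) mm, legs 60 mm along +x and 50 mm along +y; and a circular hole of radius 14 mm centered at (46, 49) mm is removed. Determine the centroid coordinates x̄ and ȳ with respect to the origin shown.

rectangular body: A = 110 × 160 = 17600.00, centroid at (55.00, 80.00).
semicircular top: A = ½π·55² = 4751.66, centroid at (55.00, 183.34).
triangular fin: A = ½·60·50 = 1500.00, centroid at (130.00, 16.67).
hole: A = −π·14² = -615.75, centroid at (46.00, 49.00).
ΣA = 23235.91 mm²
ΣAx̄ = (17600.00)(55.00) + (4751.66)(55.00) + (1500.00)(130.00) + (-615.75)(46.00) = 1396016.64 mm³
ΣAȳ = (17600.00)(80.00) + (4751.66)(183.34) + (1500.00)(16.67) + (-615.75)(49.00) = 2274010.23 mm³
x̄ = 1396016.64 / 23235.91 = 60.08 mm
ȳ = 2274010.23 / 23235.91 = 97.87 mm

x̄ = 60.08 mm, ȳ = 97.87 mm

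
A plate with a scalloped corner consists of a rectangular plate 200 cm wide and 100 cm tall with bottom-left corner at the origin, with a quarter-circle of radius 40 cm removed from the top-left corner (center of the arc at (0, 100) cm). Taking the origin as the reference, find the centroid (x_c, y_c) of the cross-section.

x_c = 105.57 cm, y_c = 47.79 cm

plate: A = 200 × 100 = 20000.00, centroid at (100.00, 50.00).
removed quarter-circle: A = −¼π·40² = -1256.64, centroid at (16.98, 83.02).
ΣA = 18743.36 cm²
ΣAx_c = (20000.00)(100.00) + (-1256.64)(16.98) = 1978666.67 cm³
ΣAy_c = (20000.00)(50.00) + (-1256.64)(83.02) = 895669.63 cm³
x_c = 1978666.67 / 18743.36 = 105.57 cm
y_c = 895669.63 / 18743.36 = 47.79 cm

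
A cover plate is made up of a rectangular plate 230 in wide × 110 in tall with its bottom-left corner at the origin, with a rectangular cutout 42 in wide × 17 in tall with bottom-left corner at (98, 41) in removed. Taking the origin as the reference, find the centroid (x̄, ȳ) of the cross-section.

Part | A | x̄ᵢ | ȳᵢ | A·x̄ᵢ | A·ȳᵢ
plate | 25300.00 | 115.00 | 55.00 | 2909500.00 | 1391500.00
hole | -714.00 | 119.00 | 49.50 | -84966.00 | -35343.00
Σ | 24586.00 |  |  | 2824534.00 | 1356157.00
x̄ = 2824534.00 / 24586.00 = 114.88 in
ȳ = 1356157.00 / 24586.00 = 55.16 in

x̄ = 114.88 in, ȳ = 55.16 in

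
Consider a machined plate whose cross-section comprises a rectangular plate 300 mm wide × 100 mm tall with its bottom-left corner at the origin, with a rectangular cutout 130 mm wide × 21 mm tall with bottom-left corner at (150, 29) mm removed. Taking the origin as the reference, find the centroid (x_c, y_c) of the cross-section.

Part | A | x̄ᵢ | ȳᵢ | A·x̄ᵢ | A·ȳᵢ
plate | 30000.00 | 150.00 | 50.00 | 4500000.00 | 1500000.00
hole | -2730.00 | 215.00 | 39.50 | -586950.00 | -107835.00
Σ | 27270.00 |  |  | 3913050.00 | 1392165.00
x_c = 3913050.00 / 27270.00 = 143.49 mm
y_c = 1392165.00 / 27270.00 = 51.05 mm

x_c = 143.49 mm, y_c = 51.05 mm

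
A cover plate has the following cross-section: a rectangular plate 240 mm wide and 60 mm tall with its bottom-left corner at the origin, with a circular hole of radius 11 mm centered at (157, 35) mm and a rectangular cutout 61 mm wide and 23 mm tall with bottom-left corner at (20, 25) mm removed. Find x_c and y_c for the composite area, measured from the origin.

plate: A = 240 × 60 = 14400.00, centroid at (120.00, 30.00).
hole 1: A = −π·11² = -380.13, centroid at (157.00, 35.00).
hole 2: A = −(61 × 23) = -1403.00, centroid at (50.50, 36.50).
ΣA = 12616.87 mm²
ΣAx_c = (14400.00)(120.00) + (-380.13)(157.00) + (-1403.00)(50.50) = 1597467.66 mm³
ΣAy_c = (14400.00)(30.00) + (-380.13)(35.00) + (-1403.00)(36.50) = 367485.86 mm³
x_c = 1597467.66 / 12616.87 = 126.61 mm
y_c = 367485.86 / 12616.87 = 29.13 mm

x_c = 126.61 mm, y_c = 29.13 mm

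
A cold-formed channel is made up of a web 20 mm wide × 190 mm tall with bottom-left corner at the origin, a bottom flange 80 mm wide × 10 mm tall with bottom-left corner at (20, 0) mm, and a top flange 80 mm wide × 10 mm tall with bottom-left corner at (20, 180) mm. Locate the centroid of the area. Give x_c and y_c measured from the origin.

web: A = 20 × 190 = 3800.00, centroid at (10.00, 95.00).
bottom flange: A = 80 × 10 = 800.00, centroid at (60.00, 5.00).
top flange: A = 80 × 10 = 800.00, centroid at (60.00, 185.00).
ΣA = 5400.00 mm²
ΣAx_c = (3800.00)(10.00) + (800.00)(60.00) + (800.00)(60.00) = 134000.00 mm³
ΣAy_c = (3800.00)(95.00) + (800.00)(5.00) + (800.00)(185.00) = 513000.00 mm³
x_c = 134000.00 / 5400.00 = 24.81 mm
y_c = 513000.00 / 5400.00 = 95.00 mm

x_c = 24.81 mm, y_c = 95.00 mm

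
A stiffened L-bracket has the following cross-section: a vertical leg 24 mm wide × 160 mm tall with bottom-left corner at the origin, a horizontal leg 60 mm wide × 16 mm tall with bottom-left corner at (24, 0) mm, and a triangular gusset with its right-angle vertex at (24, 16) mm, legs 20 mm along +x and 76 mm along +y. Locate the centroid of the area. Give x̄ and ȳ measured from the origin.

vertical leg: A = 24 × 160 = 3840.00, centroid at (12.00, 80.00).
horizontal leg: A = 60 × 16 = 960.00, centroid at (54.00, 8.00).
gusset: A = ½·20·76 = 760.00, centroid at (30.67, 41.33).
ΣA = 5560.00 mm², ΣAx̄ = 121226.67 mm³, ΣAȳ = 346293.33 mm³.
x̄ = 121226.67/5560.00 = 21.80 mm; ȳ = 346293.33/5560.00 = 62.28 mm.

x̄ = 21.80 mm, ȳ = 62.28 mm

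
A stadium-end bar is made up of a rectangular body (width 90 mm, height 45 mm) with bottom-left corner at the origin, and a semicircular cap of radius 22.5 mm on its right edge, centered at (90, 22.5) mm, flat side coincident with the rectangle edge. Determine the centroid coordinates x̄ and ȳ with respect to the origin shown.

Part | A | x̄ᵢ | ȳᵢ | A·x̄ᵢ | A·ȳᵢ
rectangular body | 4050.00 | 45.00 | 22.50 | 182250.00 | 91125.00
semicircular end | 795.22 | 99.55 | 22.50 | 79163.16 | 17892.35
Σ | 4845.22 |  |  | 261413.16 | 109017.35
x̄ = 261413.16 / 4845.22 = 53.95 mm
ȳ = 109017.35 / 4845.22 = 22.50 mm

x̄ = 53.95 mm, ȳ = 22.50 mm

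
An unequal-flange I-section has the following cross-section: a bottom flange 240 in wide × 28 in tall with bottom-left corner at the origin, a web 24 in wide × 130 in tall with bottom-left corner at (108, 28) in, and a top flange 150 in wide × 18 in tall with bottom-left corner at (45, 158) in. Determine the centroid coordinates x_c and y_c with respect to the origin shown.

Part | A | x̄ᵢ | ȳᵢ | A·x̄ᵢ | A·ȳᵢ
bottom flange | 6720.00 | 120.00 | 14.00 | 806400.00 | 94080.00
web | 3120.00 | 120.00 | 93.00 | 374400.00 | 290160.00
top flange | 2700.00 | 120.00 | 167.00 | 324000.00 | 450900.00
Σ | 12540.00 |  |  | 1504800.00 | 835140.00
x_c = 1504800.00 / 12540.00 = 120.00 in
y_c = 835140.00 / 12540.00 = 66.60 in

x_c = 120.00 in, y_c = 66.60 in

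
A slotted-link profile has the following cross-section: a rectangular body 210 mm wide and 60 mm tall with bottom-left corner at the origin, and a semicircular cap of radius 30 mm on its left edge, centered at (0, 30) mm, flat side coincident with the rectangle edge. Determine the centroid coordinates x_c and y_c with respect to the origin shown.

x_c = 93.12 mm, y_c = 30.00 mm

rectangular body: A = 210 × 60 = 12600.00, centroid at (105.00, 30.00).
semicircular end: A = ½π·30² = 1413.72, centroid at (-12.73, 30.00).
ΣA = 14013.72 mm²
ΣAx_c = (12600.00)(105.00) + (1413.72)(-12.73) = 1305000.00 mm³
ΣAy_c = (12600.00)(30.00) + (1413.72)(30.00) = 420411.50 mm³
x_c = 1305000.00 / 14013.72 = 93.12 mm
y_c = 420411.50 / 14013.72 = 30.00 mm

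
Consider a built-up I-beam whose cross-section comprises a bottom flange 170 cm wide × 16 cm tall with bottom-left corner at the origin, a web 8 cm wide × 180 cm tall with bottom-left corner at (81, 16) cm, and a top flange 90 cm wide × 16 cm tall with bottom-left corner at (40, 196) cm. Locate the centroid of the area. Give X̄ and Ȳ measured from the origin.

bottom flange: A = 170 × 16 = 2720.00, centroid at (85.00, 8.00).
web: A = 8 × 180 = 1440.00, centroid at (85.00, 106.00).
top flange: A = 90 × 16 = 1440.00, centroid at (85.00, 204.00).
ΣA = 5600.00 cm²
ΣAX̄ = (2720.00)(85.00) + (1440.00)(85.00) + (1440.00)(85.00) = 476000.00 cm³
ΣAȲ = (2720.00)(8.00) + (1440.00)(106.00) + (1440.00)(204.00) = 468160.00 cm³
X̄ = 476000.00 / 5600.00 = 85.00 cm
Ȳ = 468160.00 / 5600.00 = 83.60 cm

X̄ = 85.00 cm, Ȳ = 83.60 cm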